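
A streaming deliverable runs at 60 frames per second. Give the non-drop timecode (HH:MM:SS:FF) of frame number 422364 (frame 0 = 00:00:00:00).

01:57:19:24

422364 ÷ 60 = 7039 full seconds, remainder 24 frames.
7039 s = 1 h 57 min 19 s.
Timecode: 01:57:19:24.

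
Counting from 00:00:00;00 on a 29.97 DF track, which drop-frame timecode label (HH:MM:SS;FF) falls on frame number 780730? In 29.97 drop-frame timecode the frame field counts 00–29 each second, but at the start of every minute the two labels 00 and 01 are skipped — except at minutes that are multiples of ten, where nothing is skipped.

07:14:10;12

Each 10-minute DF block holds 10 × 60 × 30 − 9 × 2 = 17982 frames. 780730 ÷ 17982 → 43 full blocks, remainder 7504.
Within the partial block the first minute is 1800 frames and each further minute 1798, so 4 further minute boundaries passed. Total skipped labels = 18 × 43 + 2 × 4 = 782.
Non-drop label index = 780730 + 782 = 781512; at 30 labels/s that is 07:14:10:12, i.e. DF 07:14:10;12.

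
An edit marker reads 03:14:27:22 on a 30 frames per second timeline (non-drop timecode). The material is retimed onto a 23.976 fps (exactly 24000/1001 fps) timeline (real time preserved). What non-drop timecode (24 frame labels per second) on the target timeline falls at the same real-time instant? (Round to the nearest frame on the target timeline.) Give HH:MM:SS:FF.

03:14:16:02

Source frame index: (3×3600 + 14×60 + 27) × 30 + 22 = 350032.
Real time: 350032 / (30) = 175016/15 s.
Target frame: (175016/15) × (24000/1001) = 280025600/1001 ≈ 279745.854 → 279746.
At 24 labels/s: frame 279746 → 03:14:16:02.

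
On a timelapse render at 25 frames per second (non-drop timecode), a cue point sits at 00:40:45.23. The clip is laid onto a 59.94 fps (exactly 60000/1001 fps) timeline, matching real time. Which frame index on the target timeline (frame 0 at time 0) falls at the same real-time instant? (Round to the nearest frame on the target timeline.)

Source frame index: (0×3600 + 40×60 + 45) × 25 + 23 = 61148.
Real time: 61148 / (25) = 61148/25 s.
Target frame: (61148/25) × (60000/1001) = 146755200/1001 ≈ 146608.591 → 146609.

frame 146609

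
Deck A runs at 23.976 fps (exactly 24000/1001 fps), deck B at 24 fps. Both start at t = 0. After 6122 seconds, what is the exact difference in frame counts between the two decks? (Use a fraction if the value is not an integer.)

A emits 24000/1001 × 6122 = 146928000/1001 frames; B emits 24 × 6122 = 146928.
Difference = 146928/1001 frames (≈ 146.7812); B is ahead of A.

146928/1001 frames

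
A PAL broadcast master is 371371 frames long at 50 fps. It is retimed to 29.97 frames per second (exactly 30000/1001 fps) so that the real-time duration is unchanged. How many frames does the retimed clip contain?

222600 frames

Target frames = source frames × (target rate / source rate) = 371371 × (30000/1001)/(50) = 371371 × 600/1001 = 222600.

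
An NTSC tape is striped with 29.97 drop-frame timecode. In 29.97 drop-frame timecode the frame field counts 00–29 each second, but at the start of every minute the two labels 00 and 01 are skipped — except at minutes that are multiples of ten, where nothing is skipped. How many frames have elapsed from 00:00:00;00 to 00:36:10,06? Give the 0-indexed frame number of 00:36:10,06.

65040

Complete 10-minute blocks: 3, each 17982 frames → 53946.
Remaining 6 whole minutes in the current block: 1800 + 5 × 1798 = 10790 frames.
Within the current minute: 10 × 30 + 6 − 2 = 304 (labels ;00/;01 skipped at this minute). Total = 53946 + 10790 + 304 = 65040.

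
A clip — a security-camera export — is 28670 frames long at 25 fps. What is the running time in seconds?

Running time = 28670 / (25) = 1146.8 s.

1146.8 seconds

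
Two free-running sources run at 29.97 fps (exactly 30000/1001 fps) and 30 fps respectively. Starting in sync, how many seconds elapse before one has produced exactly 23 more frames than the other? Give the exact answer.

The gap grows by |30 − 30000/1001| = 30/1001 frames per second.
Time for a 23-frame gap: 23 ÷ (30/1001) = 23023/30 s.

23023/30 seconds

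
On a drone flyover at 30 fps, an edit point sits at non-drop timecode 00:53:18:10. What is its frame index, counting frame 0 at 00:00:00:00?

Total seconds to the label: (0 × 3600 + 53 × 60 + 18) = 3198.
Frame index = 3198 × 30 + 10 = 95950.

95950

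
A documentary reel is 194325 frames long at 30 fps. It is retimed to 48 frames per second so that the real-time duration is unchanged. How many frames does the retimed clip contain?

310920 frames

Target frames = source frames × (target rate / source rate) = 194325 × (48)/(30) = 194325 × 8/5 = 310920.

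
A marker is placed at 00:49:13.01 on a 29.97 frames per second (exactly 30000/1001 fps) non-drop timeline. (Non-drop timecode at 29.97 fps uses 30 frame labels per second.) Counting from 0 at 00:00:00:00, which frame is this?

88591

Total seconds to the label: (0 × 3600 + 49 × 60 + 13) = 2953.
Frame index = 2953 × 30 + 1 = 88591.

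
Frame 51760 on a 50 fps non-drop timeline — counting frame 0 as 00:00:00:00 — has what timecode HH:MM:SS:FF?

00:17:15:10

51760 ÷ 50 = 1035 full seconds, remainder 10 frames.
1035 s = 0 h 17 min 15 s.
Timecode: 00:17:15:10.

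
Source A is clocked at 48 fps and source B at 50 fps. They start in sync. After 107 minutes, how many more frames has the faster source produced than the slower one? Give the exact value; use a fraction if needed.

107 min = 6420 s.
A emits 48 × 6420 = 308160 frames; B emits 50 × 6420 = 321000.
Difference = 12840 frames; B is ahead of A.

12840 frames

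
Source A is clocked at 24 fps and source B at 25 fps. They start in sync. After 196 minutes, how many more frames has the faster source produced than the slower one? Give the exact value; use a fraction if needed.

11760 frames

196 min = 11760 s.
A emits 24 × 11760 = 282240 frames; B emits 25 × 11760 = 294000.
Difference = 11760 frames; B is ahead of A.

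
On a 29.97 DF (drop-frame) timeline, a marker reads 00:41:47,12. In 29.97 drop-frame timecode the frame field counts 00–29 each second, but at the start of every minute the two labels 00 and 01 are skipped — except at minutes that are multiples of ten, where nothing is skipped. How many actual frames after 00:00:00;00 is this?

Complete 10-minute blocks: 4, each 17982 frames → 71928.
Remaining 1 whole minute in the current block: 1800 + 0 × 1798 = 1800 frames.
Within the current minute: 47 × 30 + 12 − 2 = 1420 (labels ;00/;01 skipped at this minute). Total = 71928 + 1800 + 1420 = 75148.

75148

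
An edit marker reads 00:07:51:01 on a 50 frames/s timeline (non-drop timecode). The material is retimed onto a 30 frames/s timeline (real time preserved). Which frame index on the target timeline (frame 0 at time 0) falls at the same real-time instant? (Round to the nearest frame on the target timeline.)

frame 14131

Source frame index: (0×3600 + 7×60 + 51) × 50 + 1 = 23551.
Real time: 23551 / (50) = 23551/50 s.
Target frame: (23551/50) × (30) = 70653/5 ≈ 14130.600 → 14131.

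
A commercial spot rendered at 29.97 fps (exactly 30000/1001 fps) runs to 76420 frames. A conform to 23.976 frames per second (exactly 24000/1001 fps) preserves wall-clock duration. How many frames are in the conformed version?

61136 frames

Target frames = source frames × (target rate / source rate) = 76420 × (24000/1001)/(30000/1001) = 76420 × 4/5 = 61136.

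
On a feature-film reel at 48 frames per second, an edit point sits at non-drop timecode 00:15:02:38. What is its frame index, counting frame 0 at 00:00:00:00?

Total seconds to the label: (0 × 3600 + 15 × 60 + 2) = 902.
Frame index = 902 × 48 + 38 = 43334.

43334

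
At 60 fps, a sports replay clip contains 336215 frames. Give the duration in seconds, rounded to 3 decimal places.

Running time = 336215 × 1/60 = 67243/12 s ≈ 5603.583 s.

5603.583 seconds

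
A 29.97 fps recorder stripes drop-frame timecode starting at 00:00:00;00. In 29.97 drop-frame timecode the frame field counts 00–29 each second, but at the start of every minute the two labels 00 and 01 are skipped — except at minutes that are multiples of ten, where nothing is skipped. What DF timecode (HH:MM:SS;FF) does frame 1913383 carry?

17:44:03;09

Ten DF minutes hold 17982 frames, so frame 1913383 lies in block 106 (frames 1906092–1924073) with 7291 frames into that block.
The block's first minute is 1800 frames and the rest 1798 each; 7291 frames reaches minute 4, so 106 × 18 + 4 × 2 = 1916 labels have been skipped so far.
Adding those back, label number 1913383 + 1916 = 1915299 at 30 labels/s is 63843 s + 9 f = 17 h 44 min 3 s frame 9, i.e. 17:44:03;09.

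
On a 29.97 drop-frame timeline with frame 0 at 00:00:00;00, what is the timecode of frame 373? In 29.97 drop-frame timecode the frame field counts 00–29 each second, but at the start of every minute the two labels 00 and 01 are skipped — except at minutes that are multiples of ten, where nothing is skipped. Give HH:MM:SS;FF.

00:00:12;13

Ten DF minutes hold 17982 frames, so frame 373 lies in block 0 (frames 0–17981) with 373 frames into that block.
The block's first minute is 1800 frames and the rest 1798 each; 373 frames reaches minute 0, so 0 × 18 + 0 × 2 = 0 labels have been skipped so far.
Adding those back, label number 373 + 0 = 373 at 30 labels/s is 12 s + 13 f = 0 h 0 min 12 s frame 13, i.e. 00:00:12;13.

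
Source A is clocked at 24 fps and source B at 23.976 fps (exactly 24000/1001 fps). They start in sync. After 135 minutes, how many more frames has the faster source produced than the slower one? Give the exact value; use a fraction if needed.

135 min = 8100 s.
A emits 24 × 8100 = 194400 frames; B emits 24000/1001 × 8100 = 194400000/1001.
Difference = 194400/1001 frames (≈ 194.2058); B is behind A.

194400/1001 frames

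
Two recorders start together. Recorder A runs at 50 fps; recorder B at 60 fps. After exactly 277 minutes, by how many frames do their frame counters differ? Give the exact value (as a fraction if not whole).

277 min = 16620 s.
A emits 50 × 16620 = 831000 frames; B emits 60 × 16620 = 997200.
Difference = 166200 frames; B is ahead of A.

166200 frames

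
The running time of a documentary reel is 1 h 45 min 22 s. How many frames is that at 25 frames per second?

1 h 45 min 22 s = 6322 s.
Frames = 6322 × 25 = 158050.

158050 frames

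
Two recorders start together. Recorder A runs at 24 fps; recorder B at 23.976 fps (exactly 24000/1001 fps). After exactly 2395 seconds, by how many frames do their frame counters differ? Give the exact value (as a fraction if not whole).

57480/1001 frames

A emits 24 × 2395 = 57480 frames; B emits 24000/1001 × 2395 = 57480000/1001.
Difference = 57480/1001 frames (≈ 57.4226); B is behind A.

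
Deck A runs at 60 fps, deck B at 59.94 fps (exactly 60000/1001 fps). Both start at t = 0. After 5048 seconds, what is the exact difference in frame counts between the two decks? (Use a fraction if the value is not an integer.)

302880/1001 frames

A emits 60 × 5048 = 302880 frames; B emits 60000/1001 × 5048 = 302880000/1001.
Difference = 302880/1001 frames (≈ 302.5774); B is behind A.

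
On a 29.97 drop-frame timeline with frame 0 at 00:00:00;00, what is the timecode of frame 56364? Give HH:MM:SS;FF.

Each 10-minute DF block holds 10 × 60 × 30 − 9 × 2 = 17982 frames. 56364 ÷ 17982 → 3 full blocks, remainder 2418.
Within the partial block the first minute is 1800 frames and each further minute 1798, so 1 further minute boundary passed. Total skipped labels = 18 × 3 + 2 × 1 = 56.
Non-drop label index = 56364 + 56 = 56420; at 30 labels/s that is 00:31:20:20, i.e. DF 00:31:20;20.

00:31:20;20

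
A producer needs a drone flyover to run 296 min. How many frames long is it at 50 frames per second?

888000 frames

296 min = 17760 s.
Frames = 17760 × 50 = 888000.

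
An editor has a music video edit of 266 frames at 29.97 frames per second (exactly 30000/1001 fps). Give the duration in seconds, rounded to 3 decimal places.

Running time = 266 × 1001/30000 = 133133/15000 s ≈ 8.876 s.

8.876 seconds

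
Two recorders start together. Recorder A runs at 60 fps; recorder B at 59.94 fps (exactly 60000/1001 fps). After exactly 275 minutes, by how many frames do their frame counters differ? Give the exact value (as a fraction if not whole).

275 min = 16500 s.
A emits 60 × 16500 = 990000 frames; B emits 60000/1001 × 16500 = 90000000/91.
Difference = 90000/91 frames (≈ 989.0110); B is behind A.

90000/91 frames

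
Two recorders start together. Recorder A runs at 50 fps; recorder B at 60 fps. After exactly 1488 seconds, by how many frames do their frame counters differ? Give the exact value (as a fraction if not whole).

A emits 50 × 1488 = 74400 frames; B emits 60 × 1488 = 89280.
Difference = 14880 frames; B is ahead of A.

14880 frames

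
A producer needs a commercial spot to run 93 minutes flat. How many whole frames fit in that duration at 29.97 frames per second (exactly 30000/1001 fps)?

167232 frames

93 min = 5580 s.
Frames = 5580 × 30000/1001 = 167400000/1001 ≈ 167232.7672.
Complete frames: 167232.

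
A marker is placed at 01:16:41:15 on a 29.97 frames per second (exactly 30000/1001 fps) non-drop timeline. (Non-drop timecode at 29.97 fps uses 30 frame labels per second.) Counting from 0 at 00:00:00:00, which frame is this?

Total seconds to the label: (1 × 3600 + 16 × 60 + 41) = 4601.
Frame index = 4601 × 30 + 15 = 138045.

138045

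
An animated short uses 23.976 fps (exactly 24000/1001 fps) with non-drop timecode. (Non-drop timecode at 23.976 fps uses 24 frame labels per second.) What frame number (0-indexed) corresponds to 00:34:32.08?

49736

Total seconds to the label: (0 × 3600 + 34 × 60 + 32) = 2072.
Frame index = 2072 × 24 + 8 = 49736.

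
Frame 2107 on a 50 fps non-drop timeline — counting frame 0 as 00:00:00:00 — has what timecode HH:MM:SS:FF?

00:00:42:07

2107 ÷ 50 = 42 full seconds, remainder 7 frames.
42 s = 0 h 0 min 42 s.
Timecode: 00:00:42:07.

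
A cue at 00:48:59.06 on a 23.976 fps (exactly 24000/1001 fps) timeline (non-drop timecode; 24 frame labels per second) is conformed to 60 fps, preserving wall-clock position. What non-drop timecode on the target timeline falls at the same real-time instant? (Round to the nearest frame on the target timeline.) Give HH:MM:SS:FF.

00:49:02:11

Source frame index: (0×3600 + 48×60 + 59) × 24 + 6 = 70542.
Real time: 70542 / (24000/1001) = 11768757/4000 s.
Target frame: (11768757/4000) × (60) = 35306271/200 ≈ 176531.355 → 176531.
At 60 labels/s: frame 176531 → 00:49:02:11.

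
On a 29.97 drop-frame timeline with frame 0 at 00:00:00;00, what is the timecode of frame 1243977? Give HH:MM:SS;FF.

Each 10-minute DF block holds 10 × 60 × 30 − 9 × 2 = 17982 frames. 1243977 ÷ 17982 → 69 full blocks, remainder 3219.
Within the partial block the first minute is 1800 frames and each further minute 1798, so 1 further minute boundary passed. Total skipped labels = 18 × 69 + 2 × 1 = 1244.
Non-drop label index = 1243977 + 1244 = 1245221; at 30 labels/s that is 11:31:47:11, i.e. DF 11:31:47;11.

11:31:47;11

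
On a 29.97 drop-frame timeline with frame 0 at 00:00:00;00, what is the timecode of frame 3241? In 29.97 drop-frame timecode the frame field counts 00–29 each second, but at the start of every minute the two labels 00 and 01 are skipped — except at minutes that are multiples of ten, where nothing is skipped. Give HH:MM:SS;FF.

Each 10-minute DF block holds 10 × 60 × 30 − 9 × 2 = 17982 frames. 3241 ÷ 17982 → 0 full blocks, remainder 3241.
Within the partial block the first minute is 1800 frames and each further minute 1798, so 1 further minute boundary passed. Total skipped labels = 18 × 0 + 2 × 1 = 2.
Non-drop label index = 3241 + 2 = 3243; at 30 labels/s that is 00:01:48:03, i.e. DF 00:01:48;03.

00:01:48;03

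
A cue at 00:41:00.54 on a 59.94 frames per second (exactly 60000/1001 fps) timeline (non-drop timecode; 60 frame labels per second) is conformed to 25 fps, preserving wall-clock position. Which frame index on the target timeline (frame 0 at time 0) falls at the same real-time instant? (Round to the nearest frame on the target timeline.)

frame 61584

Source frame index: (0×3600 + 41×60 + 0) × 60 + 54 = 147654.
Real time: 147654 / (60000/1001) = 24633609/10000 s.
Target frame: (24633609/10000) × (25) = 24633609/400 ≈ 61584.022 → 61584.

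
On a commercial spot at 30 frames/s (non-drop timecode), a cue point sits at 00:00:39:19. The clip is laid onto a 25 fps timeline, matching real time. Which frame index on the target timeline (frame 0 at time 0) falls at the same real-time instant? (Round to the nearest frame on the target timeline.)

Source frame index: (0×3600 + 0×60 + 39) × 30 + 19 = 1189.
Real time: 1189 / (30) = 1189/30 s.
Target frame: (1189/30) × (25) = 5945/6 ≈ 990.833 → 991.

frame 991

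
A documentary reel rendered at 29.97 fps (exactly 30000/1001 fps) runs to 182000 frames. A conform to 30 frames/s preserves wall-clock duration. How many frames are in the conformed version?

182182 frames

Target frames = source frames × (target rate / source rate) = 182000 × (30)/(30000/1001) = 182000 × 1001/1000 = 182182.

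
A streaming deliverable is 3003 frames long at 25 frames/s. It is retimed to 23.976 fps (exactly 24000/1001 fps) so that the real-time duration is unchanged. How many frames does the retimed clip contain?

2880 frames

Target frames = source frames × (target rate / source rate) = 3003 × (24000/1001)/(25) = 3003 × 960/1001 = 2880.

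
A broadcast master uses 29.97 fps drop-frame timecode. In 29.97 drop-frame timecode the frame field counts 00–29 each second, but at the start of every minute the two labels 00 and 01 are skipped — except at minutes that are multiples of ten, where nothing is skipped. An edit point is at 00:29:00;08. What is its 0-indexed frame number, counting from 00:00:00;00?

Complete 10-minute blocks: 2, each 17982 frames → 35964.
Remaining 9 whole minutes in the current block: 1800 + 8 × 1798 = 16184 frames.
Within the current minute: 0 × 30 + 8 − 2 = 6 (labels ;00/;01 skipped at this minute). Total = 35964 + 16184 + 6 = 52154.

52154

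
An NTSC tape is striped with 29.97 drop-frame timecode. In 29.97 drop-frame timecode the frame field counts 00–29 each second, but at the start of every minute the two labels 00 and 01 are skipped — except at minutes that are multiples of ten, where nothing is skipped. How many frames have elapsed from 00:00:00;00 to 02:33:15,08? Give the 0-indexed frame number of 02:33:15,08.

As if non-drop at 30 labels/s: (2 × 3600 + 33 × 60 + 15) × 30 + 8 = 275858.
Minute boundaries passed: 153; those not divisible by 10: 153 − 15 = 138; dropped labels = 2 × 138 = 276.
Actual frame index = 275858 − 276 = 275582.

275582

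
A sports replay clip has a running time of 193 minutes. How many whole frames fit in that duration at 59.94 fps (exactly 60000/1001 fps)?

694105 frames

193 min = 11580 s.
Frames = 11580 × 60000/1001 = 694800000/1001 ≈ 694105.8941.
Complete frames: 694105.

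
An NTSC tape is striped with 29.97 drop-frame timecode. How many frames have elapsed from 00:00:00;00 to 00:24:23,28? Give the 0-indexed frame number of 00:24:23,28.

43874

Complete 10-minute blocks: 2, each 17982 frames → 35964.
Remaining 4 whole minutes in the current block: 1800 + 3 × 1798 = 7194 frames.
Within the current minute: 23 × 30 + 28 − 2 = 716 (labels ;00/;01 skipped at this minute). Total = 35964 + 7194 + 716 = 43874.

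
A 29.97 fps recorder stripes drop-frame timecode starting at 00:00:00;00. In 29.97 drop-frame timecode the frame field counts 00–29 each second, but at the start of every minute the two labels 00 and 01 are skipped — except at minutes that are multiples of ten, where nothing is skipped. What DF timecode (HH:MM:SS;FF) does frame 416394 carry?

03:51:33;20

Ten DF minutes hold 17982 frames, so frame 416394 lies in block 23 (frames 413586–431567) with 2808 frames into that block.
The block's first minute is 1800 frames and the rest 1798 each; 2808 frames reaches minute 1, so 23 × 18 + 1 × 2 = 416 labels have been skipped so far.
Adding those back, label number 416394 + 416 = 416810 at 30 labels/s is 13893 s + 20 f = 3 h 51 min 33 s frame 20, i.e. 03:51:33;20.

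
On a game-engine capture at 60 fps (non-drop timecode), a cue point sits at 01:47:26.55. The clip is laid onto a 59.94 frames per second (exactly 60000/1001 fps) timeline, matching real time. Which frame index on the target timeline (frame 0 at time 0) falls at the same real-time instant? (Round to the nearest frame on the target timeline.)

Source frame index: (1×3600 + 47×60 + 26) × 60 + 55 = 386815.
Real time: 386815 / (60) = 77363/12 s.
Target frame: (77363/12) × (60000/1001) = 2705000/7 ≈ 386428.571 → 386429.

frame 386429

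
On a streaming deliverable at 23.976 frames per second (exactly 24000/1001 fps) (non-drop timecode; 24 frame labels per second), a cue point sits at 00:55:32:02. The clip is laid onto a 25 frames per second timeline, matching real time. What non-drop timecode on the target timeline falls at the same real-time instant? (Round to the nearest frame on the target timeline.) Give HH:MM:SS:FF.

00:55:35:10

Source frame index: (0×3600 + 55×60 + 32) × 24 + 2 = 79970.
Real time: 79970 / (24000/1001) = 8004997/2400 s.
Target frame: (8004997/2400) × (25) = 8004997/96 ≈ 83385.385 → 83385.
At 25 labels/s: frame 83385 → 00:55:35:10.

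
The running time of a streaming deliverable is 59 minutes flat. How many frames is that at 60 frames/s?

212400 frames

59 min = 3540 s.
Frames = 3540 × 60 = 212400.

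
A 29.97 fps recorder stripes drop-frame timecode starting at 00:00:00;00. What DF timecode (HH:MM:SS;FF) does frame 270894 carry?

Each 10-minute DF block holds 10 × 60 × 30 − 9 × 2 = 17982 frames. 270894 ÷ 17982 → 15 full blocks, remainder 1164.
Within the partial block the first minute is 1800 frames and each further minute 1798, so 0 further minute boundaries passed. Total skipped labels = 18 × 15 + 2 × 0 = 270.
Non-drop label index = 270894 + 270 = 271164; at 30 labels/s that is 02:30:38:24, i.e. DF 02:30:38;24.

02:30:38;24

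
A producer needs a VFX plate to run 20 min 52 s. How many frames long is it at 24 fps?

20 min 52 s = 1252 s.
Frames = 1252 × 24 = 30048.

30048 frames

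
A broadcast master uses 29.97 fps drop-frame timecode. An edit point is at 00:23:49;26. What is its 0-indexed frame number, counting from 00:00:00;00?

Complete 10-minute blocks: 2, each 17982 frames → 35964.
Remaining 3 whole minutes in the current block: 1800 + 2 × 1798 = 5396 frames.
Within the current minute: 49 × 30 + 26 − 2 = 1494 (labels ;00/;01 skipped at this minute). Total = 35964 + 5396 + 1494 = 42854.

42854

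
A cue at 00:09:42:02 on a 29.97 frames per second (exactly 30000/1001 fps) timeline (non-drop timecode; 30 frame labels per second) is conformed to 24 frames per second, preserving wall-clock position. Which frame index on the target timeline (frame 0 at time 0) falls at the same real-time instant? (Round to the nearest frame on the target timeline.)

frame 13984

Source frame index: (0×3600 + 9×60 + 42) × 30 + 2 = 17462.
Real time: 17462 / (30000/1001) = 8739731/15000 s.
Target frame: (8739731/15000) × (24) = 8739731/625 ≈ 13983.570 → 13984.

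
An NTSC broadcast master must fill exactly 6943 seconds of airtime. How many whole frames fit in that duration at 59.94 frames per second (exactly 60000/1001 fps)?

416163 frames

Frames = 6943 × 60000/1001 = 416580000/1001 ≈ 416163.8362.
Complete frames: 416163.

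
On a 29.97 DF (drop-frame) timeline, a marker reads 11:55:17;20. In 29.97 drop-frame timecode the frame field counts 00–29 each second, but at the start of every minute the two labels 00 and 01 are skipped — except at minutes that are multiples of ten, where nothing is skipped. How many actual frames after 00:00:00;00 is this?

1286242

Complete 10-minute blocks: 71, each 17982 frames → 1276722.
Remaining 5 whole minutes in the current block: 1800 + 4 × 1798 = 8992 frames.
Within the current minute: 17 × 30 + 20 − 2 = 528 (labels ;00/;01 skipped at this minute). Total = 1276722 + 8992 + 528 = 1286242.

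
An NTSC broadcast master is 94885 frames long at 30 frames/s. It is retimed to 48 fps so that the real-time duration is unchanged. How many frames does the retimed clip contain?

151816 frames

Target frames = source frames × (target rate / source rate) = 94885 × (48)/(30) = 94885 × 8/5 = 151816.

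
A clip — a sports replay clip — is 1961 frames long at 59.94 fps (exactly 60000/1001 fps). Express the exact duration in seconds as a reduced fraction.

1962961/60000 seconds

Running time = 1961 ÷ (60000/1001) = 1961 × 1001/60000 = 1962961/60000 s.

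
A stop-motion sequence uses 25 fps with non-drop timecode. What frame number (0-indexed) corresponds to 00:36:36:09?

frame 54909

Total seconds to the label: (0 × 3600 + 36 × 60 + 36) = 2196.
Frame index = 2196 × 25 + 9 = 54909.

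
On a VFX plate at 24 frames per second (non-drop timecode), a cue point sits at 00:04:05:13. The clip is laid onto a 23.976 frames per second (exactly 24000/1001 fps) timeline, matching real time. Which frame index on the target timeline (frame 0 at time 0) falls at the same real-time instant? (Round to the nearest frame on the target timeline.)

frame 5887

Source frame index: (0×3600 + 4×60 + 5) × 24 + 13 = 5893.
Real time: 5893 / (24) = 5893/24 s.
Target frame: (5893/24) × (24000/1001) = 5893000/1001 ≈ 5887.113 → 5887.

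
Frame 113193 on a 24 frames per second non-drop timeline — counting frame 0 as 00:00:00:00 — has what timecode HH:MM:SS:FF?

01:18:36:09

113193 ÷ 24 = 4716 full seconds, remainder 9 frames.
4716 s = 1 h 18 min 36 s.
Timecode: 01:18:36:09.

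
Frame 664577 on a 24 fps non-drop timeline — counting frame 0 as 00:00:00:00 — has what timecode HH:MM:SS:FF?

07:41:30:17

664577 ÷ 24 = 27690 full seconds, remainder 17 frames.
27690 s = 7 h 41 min 30 s.
Timecode: 07:41:30:17.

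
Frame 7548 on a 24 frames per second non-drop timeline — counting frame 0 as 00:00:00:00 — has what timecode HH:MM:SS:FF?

7548 ÷ 24 = 314 full seconds, remainder 12 frames.
314 s = 0 h 5 min 14 s.
Timecode: 00:05:14:12.

00:05:14:12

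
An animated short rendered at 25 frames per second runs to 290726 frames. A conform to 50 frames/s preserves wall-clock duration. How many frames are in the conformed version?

581452 frames

Frames at target rate = 290726 × (50) / (25) = 581452.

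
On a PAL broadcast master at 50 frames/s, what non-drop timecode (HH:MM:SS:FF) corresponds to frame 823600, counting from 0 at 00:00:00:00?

823600 ÷ 50 = 16472 full seconds, remainder 0 frames.
16472 s = 4 h 34 min 32 s.
Timecode: 04:34:32:00.

04:34:32:00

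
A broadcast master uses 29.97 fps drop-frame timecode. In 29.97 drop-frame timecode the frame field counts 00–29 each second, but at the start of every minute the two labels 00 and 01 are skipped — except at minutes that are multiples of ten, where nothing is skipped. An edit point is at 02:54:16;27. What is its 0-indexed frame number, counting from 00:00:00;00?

As if non-drop at 30 labels/s: (2 × 3600 + 54 × 60 + 16) × 30 + 27 = 313707.
Minute boundaries passed: 174; those not divisible by 10: 174 − 17 = 157; dropped labels = 2 × 157 = 314.
Actual frame index = 313707 − 314 = 313393.

313393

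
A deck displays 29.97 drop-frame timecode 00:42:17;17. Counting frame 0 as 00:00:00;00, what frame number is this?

As if non-drop at 30 labels/s: (0 × 3600 + 42 × 60 + 17) × 30 + 17 = 76127.
Minute boundaries passed: 42; those not divisible by 10: 42 − 4 = 38; dropped labels = 2 × 38 = 76.
Actual frame index = 76127 − 76 = 76051.

76051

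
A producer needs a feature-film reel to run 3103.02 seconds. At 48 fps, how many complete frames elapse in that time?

148944 frames

Frames = 3103.02 × 48 = 3723624/25 ≈ 148944.9600.
Complete frames: 148944.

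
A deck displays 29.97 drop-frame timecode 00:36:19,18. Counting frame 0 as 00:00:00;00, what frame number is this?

Complete 10-minute blocks: 3, each 17982 frames → 53946.
Remaining 6 whole minutes in the current block: 1800 + 5 × 1798 = 10790 frames.
Within the current minute: 19 × 30 + 18 − 2 = 586 (labels ;00/;01 skipped at this minute). Total = 53946 + 10790 + 586 = 65322.

65322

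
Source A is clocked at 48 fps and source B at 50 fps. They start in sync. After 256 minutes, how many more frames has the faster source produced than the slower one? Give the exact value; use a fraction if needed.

256 min = 15360 s.
A emits 48 × 15360 = 737280 frames; B emits 50 × 15360 = 768000.
Difference = 30720 frames; B is ahead of A.

30720 frames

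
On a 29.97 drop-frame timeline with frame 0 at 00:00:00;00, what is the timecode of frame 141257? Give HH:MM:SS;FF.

01:18:33;09

Each 10-minute DF block holds 10 × 60 × 30 − 9 × 2 = 17982 frames. 141257 ÷ 17982 → 7 full blocks, remainder 15383.
Within the partial block the first minute is 1800 frames and each further minute 1798, so 8 further minute boundaries passed. Total skipped labels = 18 × 7 + 2 × 8 = 142.
Non-drop label index = 141257 + 142 = 141399; at 30 labels/s that is 01:18:33:09, i.e. DF 01:18:33;09.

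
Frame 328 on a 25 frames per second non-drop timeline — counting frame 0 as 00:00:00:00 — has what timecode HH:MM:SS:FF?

00:00:13:03

328 ÷ 25 = 13 full seconds, remainder 3 frames.
13 s = 0 h 0 min 13 s.
Timecode: 00:00:13:03.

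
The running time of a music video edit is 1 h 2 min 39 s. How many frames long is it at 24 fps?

1 h 2 min 39 s = 3759 s.
Frames = 3759 × 24 = 90216.

90216 frames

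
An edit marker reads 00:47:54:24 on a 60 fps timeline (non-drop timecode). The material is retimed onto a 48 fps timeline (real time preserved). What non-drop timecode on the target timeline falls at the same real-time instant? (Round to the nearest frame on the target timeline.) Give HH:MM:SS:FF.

Source frame index: (0×3600 + 47×60 + 54) × 60 + 24 = 172464.
Real time: 172464 / (60) = 14372/5 s.
Target frame: (14372/5) × (48) = 689856/5 ≈ 137971.200 → 137971.
At 48 labels/s: frame 137971 → 00:47:54:19.

00:47:54:19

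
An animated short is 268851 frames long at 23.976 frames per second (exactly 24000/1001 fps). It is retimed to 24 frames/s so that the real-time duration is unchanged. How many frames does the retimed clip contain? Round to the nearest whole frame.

269120 frames

Frames at target rate = 268851 × (24) / (24000/1001) = 269119851/1000 ≈ 269119.851.
Nearest whole frame: 269120.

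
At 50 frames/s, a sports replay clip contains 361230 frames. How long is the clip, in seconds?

Running time = 361230 / (50) = 7224.6 s.

7224.6 seconds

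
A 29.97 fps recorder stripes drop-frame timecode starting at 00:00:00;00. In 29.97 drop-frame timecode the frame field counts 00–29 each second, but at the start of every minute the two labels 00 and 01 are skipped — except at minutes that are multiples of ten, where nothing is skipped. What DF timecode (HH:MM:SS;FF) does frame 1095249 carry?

Each 10-minute DF block holds 10 × 60 × 30 − 9 × 2 = 17982 frames. 1095249 ÷ 17982 → 60 full blocks, remainder 16329.
Within the partial block the first minute is 1800 frames and each further minute 1798, so 9 further minute boundaries passed. Total skipped labels = 18 × 60 + 2 × 9 = 1098.
Non-drop label index = 1095249 + 1098 = 1096347; at 30 labels/s that is 10:09:04:27, i.e. DF 10:09:04;27.

10:09:04;27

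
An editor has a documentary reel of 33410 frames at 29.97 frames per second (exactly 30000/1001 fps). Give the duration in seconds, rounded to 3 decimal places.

1114.780 seconds

Running time = 33410 × 1001/30000 = 3344341/3000 s ≈ 1114.780 s.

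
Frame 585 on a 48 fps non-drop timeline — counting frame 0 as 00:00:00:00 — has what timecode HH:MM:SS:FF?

585 ÷ 48 = 12 full seconds, remainder 9 frames.
12 s = 0 h 0 min 12 s.
Timecode: 00:00:12:09.

00:00:12:09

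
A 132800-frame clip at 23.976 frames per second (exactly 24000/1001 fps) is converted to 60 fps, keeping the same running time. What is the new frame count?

Target frames = source frames × (target rate / source rate) = 132800 × (60)/(24000/1001) = 132800 × 1001/400 = 332332.

332332 frames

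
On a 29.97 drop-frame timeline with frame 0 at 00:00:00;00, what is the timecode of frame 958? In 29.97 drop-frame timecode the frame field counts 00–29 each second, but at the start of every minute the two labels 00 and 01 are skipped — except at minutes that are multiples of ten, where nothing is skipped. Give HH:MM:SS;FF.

00:00:31;28

Each 10-minute DF block holds 10 × 60 × 30 − 9 × 2 = 17982 frames. 958 ÷ 17982 → 0 full blocks, remainder 958.
Within the partial block the first minute is 1800 frames and each further minute 1798, so 0 further minute boundaries passed. Total skipped labels = 18 × 0 + 2 × 0 = 0.
Non-drop label index = 958 + 0 = 958; at 30 labels/s that is 00:00:31:28, i.e. DF 00:00:31;28.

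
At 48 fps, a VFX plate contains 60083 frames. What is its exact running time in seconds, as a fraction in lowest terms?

60083/48 seconds

Running time = 60083 ÷ (48) = 60083 × 1/48 = 60083/48 s.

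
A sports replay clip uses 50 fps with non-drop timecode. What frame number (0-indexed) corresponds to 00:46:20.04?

frame 139004

Total seconds to the label: (0 × 3600 + 46 × 60 + 20) = 2780.
Frame index = 2780 × 50 + 4 = 139004.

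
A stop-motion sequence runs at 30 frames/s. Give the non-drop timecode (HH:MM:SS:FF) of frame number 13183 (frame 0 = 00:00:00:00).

00:07:19:13

13183 ÷ 30 = 439 full seconds, remainder 13 frames.
439 s = 0 h 7 min 19 s.
Timecode: 00:07:19:13.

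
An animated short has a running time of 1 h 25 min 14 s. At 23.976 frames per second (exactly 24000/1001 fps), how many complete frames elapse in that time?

122613 frames

1 h 25 min 14 s = 5114 s.
Frames = 5114 × 24000/1001 = 122736000/1001 ≈ 122613.3866.
Complete frames: 122613.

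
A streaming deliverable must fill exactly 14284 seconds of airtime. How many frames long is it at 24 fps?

Frames = 14284 × 24 = 342816.

342816 frames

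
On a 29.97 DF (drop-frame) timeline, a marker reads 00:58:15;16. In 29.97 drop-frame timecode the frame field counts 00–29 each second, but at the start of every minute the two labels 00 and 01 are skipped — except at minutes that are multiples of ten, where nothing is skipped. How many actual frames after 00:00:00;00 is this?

104760

Complete 10-minute blocks: 5, each 17982 frames → 89910.
Remaining 8 whole minutes in the current block: 1800 + 7 × 1798 = 14386 frames.
Within the current minute: 15 × 30 + 16 − 2 = 464 (labels ;00/;01 skipped at this minute). Total = 89910 + 14386 + 464 = 104760.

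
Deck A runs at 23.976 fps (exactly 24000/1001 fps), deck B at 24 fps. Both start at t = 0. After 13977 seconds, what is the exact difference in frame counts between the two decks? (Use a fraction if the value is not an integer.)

A emits 24000/1001 × 13977 = 335448000/1001 frames; B emits 24 × 13977 = 335448.
Difference = 335448/1001 frames (≈ 335.1129); B is ahead of A.

335448/1001 frames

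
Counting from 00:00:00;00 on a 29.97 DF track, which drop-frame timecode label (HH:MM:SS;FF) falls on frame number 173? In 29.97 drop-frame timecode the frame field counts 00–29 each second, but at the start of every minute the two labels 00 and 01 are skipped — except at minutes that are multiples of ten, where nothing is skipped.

00:00:05;23

Each 10-minute DF block holds 10 × 60 × 30 − 9 × 2 = 17982 frames. 173 ÷ 17982 → 0 full blocks, remainder 173.
Within the partial block the first minute is 1800 frames and each further minute 1798, so 0 further minute boundaries passed. Total skipped labels = 18 × 0 + 2 × 0 = 0.
Non-drop label index = 173 + 0 = 173; at 30 labels/s that is 00:00:05:23, i.e. DF 00:00:05;23.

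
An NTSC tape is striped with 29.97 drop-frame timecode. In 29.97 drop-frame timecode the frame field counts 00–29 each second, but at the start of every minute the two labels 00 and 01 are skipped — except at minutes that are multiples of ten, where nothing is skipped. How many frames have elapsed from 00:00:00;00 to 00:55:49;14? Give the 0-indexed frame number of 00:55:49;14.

100384

As if non-drop at 30 labels/s: (0 × 3600 + 55 × 60 + 49) × 30 + 14 = 100484.
Minute boundaries passed: 55; those not divisible by 10: 55 − 5 = 50; dropped labels = 2 × 50 = 100.
Actual frame index = 100484 − 100 = 100384.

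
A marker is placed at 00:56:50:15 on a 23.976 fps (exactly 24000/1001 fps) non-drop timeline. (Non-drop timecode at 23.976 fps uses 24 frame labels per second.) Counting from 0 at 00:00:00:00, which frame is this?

frame 81855

Total seconds to the label: (0 × 3600 + 56 × 60 + 50) = 3410.
Frame index = 3410 × 24 + 15 = 81855.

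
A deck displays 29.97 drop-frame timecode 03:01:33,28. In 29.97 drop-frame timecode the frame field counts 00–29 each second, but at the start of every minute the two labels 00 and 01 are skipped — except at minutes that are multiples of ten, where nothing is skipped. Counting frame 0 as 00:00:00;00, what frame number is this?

326492

Complete 10-minute blocks: 18, each 17982 frames → 323676.
Remaining 1 whole minute in the current block: 1800 + 0 × 1798 = 1800 frames.
Within the current minute: 33 × 30 + 28 − 2 = 1016 (labels ;00/;01 skipped at this minute). Total = 323676 + 1800 + 1016 = 326492.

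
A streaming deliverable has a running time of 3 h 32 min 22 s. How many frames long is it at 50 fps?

637100 frames

3 h 32 min 22 s = 12742 s.
Frames = 12742 × 50 = 637100.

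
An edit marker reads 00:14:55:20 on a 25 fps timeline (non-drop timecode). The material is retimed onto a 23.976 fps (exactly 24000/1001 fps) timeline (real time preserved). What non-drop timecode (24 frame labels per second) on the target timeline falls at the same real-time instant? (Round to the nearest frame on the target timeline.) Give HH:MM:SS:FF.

Source frame index: (0×3600 + 14×60 + 55) × 25 + 20 = 22395.
Real time: 22395 / (25) = 4479/5 s.
Target frame: (4479/5) × (24000/1001) = 21499200/1001 ≈ 21477.722 → 21478.
At 24 labels/s: frame 21478 → 00:14:54:22.

00:14:54:22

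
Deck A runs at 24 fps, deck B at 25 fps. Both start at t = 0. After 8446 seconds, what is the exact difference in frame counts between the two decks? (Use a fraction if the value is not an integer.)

8446 frames

A emits 24 × 8446 = 202704 frames; B emits 25 × 8446 = 211150.
Difference = 8446 frames; B is ahead of A.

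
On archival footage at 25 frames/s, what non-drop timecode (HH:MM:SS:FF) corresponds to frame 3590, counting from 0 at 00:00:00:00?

00:02:23:15

3590 ÷ 25 = 143 full seconds, remainder 15 frames.
143 s = 0 h 2 min 23 s.
Timecode: 00:02:23:15.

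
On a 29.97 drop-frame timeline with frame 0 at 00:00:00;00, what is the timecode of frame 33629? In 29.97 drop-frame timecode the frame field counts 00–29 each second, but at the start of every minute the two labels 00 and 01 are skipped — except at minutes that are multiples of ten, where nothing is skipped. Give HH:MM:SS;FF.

00:18:42;03

Ten DF minutes hold 17982 frames, so frame 33629 lies in block 1 (frames 17982–35963) with 15647 frames into that block.
The block's first minute is 1800 frames and the rest 1798 each; 15647 frames reaches minute 8, so 1 × 18 + 8 × 2 = 34 labels have been skipped so far.
Adding those back, label number 33629 + 34 = 33663 at 30 labels/s is 1122 s + 3 f = 0 h 18 min 42 s frame 3, i.e. 00:18:42;03.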